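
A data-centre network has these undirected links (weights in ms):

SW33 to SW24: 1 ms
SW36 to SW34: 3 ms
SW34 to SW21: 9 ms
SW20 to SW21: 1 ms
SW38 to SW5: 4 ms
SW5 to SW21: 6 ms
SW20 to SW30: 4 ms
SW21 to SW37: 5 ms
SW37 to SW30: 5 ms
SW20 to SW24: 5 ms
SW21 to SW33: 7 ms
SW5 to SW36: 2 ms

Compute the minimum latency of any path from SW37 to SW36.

13 ms

Running Dijkstra from SW37:
SW37: 0
SW21: 5  (via SW37)
SW30: 5  (via SW37)
SW20: 6  (via SW21)
SW5: 11  (via SW21)
SW24: 11  (via SW20)
SW33: 12  (via SW21)
SW36: 13  (via SW5)
Shortest route: SW37–SW21–SW5–SW36 = 13 ms.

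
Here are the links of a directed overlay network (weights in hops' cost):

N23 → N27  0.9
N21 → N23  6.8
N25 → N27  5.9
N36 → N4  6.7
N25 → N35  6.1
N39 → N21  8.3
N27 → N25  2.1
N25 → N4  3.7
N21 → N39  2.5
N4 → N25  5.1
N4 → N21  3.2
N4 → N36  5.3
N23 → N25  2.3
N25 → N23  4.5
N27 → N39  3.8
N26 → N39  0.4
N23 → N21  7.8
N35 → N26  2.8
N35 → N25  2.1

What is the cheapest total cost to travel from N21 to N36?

18.1 hops' cost

Enumerating some paths:
N21–N23–N25–N4–N36: 6.8+2.3+3.7+5.3 = 18.1
N21–N23–N27–N25–N4–N36: 6.8+0.9+2.1+3.7+5.3 = 18.8
The minimum is 18.1 hops' cost via N21–N23–N25–N4–N36.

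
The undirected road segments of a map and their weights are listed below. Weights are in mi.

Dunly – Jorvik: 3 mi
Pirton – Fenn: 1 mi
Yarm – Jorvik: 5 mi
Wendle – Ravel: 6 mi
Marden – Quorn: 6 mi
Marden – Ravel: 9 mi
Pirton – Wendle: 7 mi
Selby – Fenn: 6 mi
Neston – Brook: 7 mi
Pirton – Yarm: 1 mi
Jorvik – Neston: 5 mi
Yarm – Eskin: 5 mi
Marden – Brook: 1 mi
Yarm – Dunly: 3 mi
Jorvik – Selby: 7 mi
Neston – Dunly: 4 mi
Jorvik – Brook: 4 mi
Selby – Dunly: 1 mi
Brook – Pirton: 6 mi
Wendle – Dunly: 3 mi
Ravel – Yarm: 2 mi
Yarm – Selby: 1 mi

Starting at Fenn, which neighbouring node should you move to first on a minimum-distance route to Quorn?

Pirton

Candidate routes:
Fenn - Pirton - Brook - Marden - Quorn: 1+6+1+6 = 14
Fenn - Pirton - Yarm - Selby - Dunly - Jorvik - Brook - Marden - Quorn: 1+1+1+1+3+4+1+6 = 18
Cheapest is Fenn - Pirton - Brook - Marden - Quorn at 14 mi.
So from Fenn the first move is to Pirton.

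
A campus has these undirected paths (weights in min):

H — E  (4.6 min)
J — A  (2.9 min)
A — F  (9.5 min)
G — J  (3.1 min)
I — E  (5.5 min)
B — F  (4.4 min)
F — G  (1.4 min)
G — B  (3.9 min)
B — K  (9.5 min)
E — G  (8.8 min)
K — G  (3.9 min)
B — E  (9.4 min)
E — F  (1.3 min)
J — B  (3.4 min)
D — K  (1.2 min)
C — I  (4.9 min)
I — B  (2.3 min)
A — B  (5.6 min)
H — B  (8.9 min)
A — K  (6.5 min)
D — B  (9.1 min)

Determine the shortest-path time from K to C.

Shortest distances from K:
K: 0
D: 1.2  (via K)
G: 3.9  (via K)
F: 5.3  (via G)
A: 6.5  (via K)
E: 6.6  (via F)
J: 7  (via G)
B: 7.8  (via G)
I: 10.1  (via B)
H: 11.2  (via E)
C: 15  (via I)
Shortest route: K–G–B–I–C = 15 min.

15 min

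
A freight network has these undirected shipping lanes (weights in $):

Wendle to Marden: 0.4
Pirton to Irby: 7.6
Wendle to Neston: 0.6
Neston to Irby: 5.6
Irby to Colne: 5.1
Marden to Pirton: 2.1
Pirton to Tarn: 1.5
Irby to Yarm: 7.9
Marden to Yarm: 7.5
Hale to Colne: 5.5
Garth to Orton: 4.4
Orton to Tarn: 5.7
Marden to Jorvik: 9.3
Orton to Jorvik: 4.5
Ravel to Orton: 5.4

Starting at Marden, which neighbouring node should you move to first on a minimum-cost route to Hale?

Wendle

Candidate routes:
Marden–Pirton–Irby–Colne–Hale: 2.1+7.6+5.1+5.5 = 20.3
Marden–Wendle–Neston–Irby–Colne–Hale: 0.4+0.6+5.6+5.1+5.5 = 17.2
Marden–Yarm–Irby–Colne–Hale: 7.5+7.9+5.1+5.5 = 26
The minimum is $17.2 via Marden–Wendle–Neston–Irby–Colne–Hale.
So from Marden the first move is to Wendle.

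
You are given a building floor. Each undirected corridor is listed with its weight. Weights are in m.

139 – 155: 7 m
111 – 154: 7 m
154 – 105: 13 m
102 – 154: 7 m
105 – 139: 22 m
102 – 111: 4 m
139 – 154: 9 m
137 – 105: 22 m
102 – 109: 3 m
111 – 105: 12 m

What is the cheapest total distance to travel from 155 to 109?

Running Dijkstra from 155:
155: 0
139: 7  (via 155)
154: 16  (via 139)
111: 23  (via 154)
102: 23  (via 154)
109: 26  (via 102)
Shortest route: 155–139–154–102–109 = 26 m.

26 m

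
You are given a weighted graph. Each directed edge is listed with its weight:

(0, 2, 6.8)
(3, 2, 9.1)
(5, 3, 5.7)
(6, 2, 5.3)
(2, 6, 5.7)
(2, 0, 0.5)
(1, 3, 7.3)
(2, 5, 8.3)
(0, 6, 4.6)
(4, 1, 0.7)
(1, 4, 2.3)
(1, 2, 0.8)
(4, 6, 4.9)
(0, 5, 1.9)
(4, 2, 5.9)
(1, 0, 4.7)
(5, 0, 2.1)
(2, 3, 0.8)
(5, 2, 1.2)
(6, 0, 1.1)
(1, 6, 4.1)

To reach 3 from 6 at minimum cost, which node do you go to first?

Candidate routes:
6 → 2 → 3: 5.3+0.8 = 6.1
6 → 0 → 5 → 3: 1.1+1.9+5.7 = 8.7
6 → 0 → 5 → 2 → 3: 1.1+1.9+1.2+0.8 = 5
The minimum is 5 via 6 → 0 → 5 → 2 → 3.
So from 6 the first move is to 0.

0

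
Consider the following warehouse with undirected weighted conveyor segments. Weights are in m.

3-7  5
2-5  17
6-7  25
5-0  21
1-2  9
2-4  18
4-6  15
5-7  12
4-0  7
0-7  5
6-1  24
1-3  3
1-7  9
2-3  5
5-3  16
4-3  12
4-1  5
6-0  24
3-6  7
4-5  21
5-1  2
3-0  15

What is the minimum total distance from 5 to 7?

10 m

Candidate routes:
5 - 1 - 4 - 0 - 7: 2+5+7+5 = 19
5 - 7: 12 = 12
5 - 1 - 7: 2+9 = 11
5 - 1 - 3 - 7: 2+3+5 = 10
The minimum is 10 m via 5 - 1 - 3 - 7.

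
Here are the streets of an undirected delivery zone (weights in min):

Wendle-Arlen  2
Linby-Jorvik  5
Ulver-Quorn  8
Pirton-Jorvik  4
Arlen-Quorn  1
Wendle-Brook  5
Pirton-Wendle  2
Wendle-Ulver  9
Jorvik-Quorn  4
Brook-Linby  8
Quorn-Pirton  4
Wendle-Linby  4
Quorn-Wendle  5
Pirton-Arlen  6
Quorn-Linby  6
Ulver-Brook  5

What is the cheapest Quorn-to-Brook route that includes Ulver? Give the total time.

13 min

Best Quorn to Ulver: Quorn → Ulver costing 8
Shortest Ulver→Brook: Ulver → Brook = 5
Total via Ulver: 8 + 5 = 13 min.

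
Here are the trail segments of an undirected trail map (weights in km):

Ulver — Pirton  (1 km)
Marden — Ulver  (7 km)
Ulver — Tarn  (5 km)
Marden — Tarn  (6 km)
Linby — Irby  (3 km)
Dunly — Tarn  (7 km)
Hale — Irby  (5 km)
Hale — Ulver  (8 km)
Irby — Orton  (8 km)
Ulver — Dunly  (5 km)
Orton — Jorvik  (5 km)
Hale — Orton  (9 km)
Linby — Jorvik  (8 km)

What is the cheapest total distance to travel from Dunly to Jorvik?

Candidate routes:
Dunly - Ulver - Hale - Irby - Linby - Jorvik: 5+8+5+3+8 = 29
Dunly - Ulver - Hale - Orton - Jorvik: 5+8+9+5 = 27
Dunly - Ulver - Hale - Irby - Orton - Jorvik: 5+8+5+8+5 = 31
Cheapest is Dunly - Ulver - Hale - Orton - Jorvik at 27 km.

27 km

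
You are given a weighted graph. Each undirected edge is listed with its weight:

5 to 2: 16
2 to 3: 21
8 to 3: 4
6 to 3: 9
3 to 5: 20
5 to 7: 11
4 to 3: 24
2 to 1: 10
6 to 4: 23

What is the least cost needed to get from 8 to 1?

35

Enumerating some paths:
8–3–2–1: 4+21+10 = 35
8–3–5–2–1: 4+20+16+10 = 50
The minimum is 35 via 8–3–2–1.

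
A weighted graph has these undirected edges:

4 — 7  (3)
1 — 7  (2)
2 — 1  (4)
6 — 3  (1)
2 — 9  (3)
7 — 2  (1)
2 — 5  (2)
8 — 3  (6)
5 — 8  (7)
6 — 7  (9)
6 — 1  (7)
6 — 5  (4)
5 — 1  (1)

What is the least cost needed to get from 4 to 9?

Compare a few routes:
4 - 7 - 1 - 5 - 2 - 9: 3+2+1+2+3 = 11
4 - 7 - 2 - 9: 3+1+3 = 7
Cheapest is 4 - 7 - 2 - 9 at 7.

7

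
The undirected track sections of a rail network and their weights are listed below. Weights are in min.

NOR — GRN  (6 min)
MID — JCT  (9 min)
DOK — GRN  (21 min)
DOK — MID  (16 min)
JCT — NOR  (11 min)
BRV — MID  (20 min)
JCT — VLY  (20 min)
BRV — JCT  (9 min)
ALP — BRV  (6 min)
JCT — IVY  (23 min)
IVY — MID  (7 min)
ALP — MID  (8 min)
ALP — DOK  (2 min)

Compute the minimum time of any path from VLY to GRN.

Settle nodes by increasing distance from VLY:
VLY: 0
JCT: 20  (via VLY)
BRV: 29  (via JCT)
MID: 29  (via JCT)
NOR: 31  (via JCT)
ALP: 35  (via BRV)
IVY: 36  (via MID)
GRN: 37  (via NOR)
Shortest route: VLY–JCT–NOR–GRN = 37 min.

37 min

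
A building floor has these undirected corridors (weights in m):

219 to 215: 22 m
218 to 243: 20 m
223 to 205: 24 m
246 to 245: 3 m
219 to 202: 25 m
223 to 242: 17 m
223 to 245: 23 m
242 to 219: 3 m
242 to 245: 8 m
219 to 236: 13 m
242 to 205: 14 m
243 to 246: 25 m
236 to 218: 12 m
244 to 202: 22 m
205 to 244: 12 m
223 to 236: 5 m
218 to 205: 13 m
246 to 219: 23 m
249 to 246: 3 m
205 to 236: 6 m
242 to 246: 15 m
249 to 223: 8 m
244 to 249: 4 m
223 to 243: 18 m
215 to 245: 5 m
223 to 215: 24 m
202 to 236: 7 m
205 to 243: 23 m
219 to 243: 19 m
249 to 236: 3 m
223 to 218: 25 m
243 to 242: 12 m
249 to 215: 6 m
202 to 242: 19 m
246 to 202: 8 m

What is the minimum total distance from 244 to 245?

Enumerating some paths:
244–249–215–245: 4+6+5 = 15
244–249–236–202–246–245: 4+3+7+8+3 = 25
244–249–246–245: 4+3+3 = 10
The minimum is 10 m via 244–249–246–245.

10 m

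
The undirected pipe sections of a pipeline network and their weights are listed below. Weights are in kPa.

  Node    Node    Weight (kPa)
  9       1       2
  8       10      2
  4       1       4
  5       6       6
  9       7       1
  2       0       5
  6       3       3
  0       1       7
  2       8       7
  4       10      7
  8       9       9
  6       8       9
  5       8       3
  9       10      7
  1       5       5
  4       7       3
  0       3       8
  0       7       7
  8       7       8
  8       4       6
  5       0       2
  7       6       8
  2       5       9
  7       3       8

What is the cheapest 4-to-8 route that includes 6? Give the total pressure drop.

Shortest 4→6: 4 → 7 → 6 = 11
Best 6 to 8: 6 → 8 costing 9
Total via 6: 11 + 9 = 20 kPa.

20 kPa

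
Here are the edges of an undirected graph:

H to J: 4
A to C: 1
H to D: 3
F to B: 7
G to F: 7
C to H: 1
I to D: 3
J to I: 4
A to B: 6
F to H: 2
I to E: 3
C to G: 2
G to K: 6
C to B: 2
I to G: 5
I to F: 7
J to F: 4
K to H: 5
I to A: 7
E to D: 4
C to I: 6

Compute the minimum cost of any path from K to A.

Settle nodes by increasing distance from K:
K: 0
H: 5  (via K)
C: 6  (via H)
G: 6  (via K)
A: 7  (via C)
Shortest route: K → H → C → A = 7.

7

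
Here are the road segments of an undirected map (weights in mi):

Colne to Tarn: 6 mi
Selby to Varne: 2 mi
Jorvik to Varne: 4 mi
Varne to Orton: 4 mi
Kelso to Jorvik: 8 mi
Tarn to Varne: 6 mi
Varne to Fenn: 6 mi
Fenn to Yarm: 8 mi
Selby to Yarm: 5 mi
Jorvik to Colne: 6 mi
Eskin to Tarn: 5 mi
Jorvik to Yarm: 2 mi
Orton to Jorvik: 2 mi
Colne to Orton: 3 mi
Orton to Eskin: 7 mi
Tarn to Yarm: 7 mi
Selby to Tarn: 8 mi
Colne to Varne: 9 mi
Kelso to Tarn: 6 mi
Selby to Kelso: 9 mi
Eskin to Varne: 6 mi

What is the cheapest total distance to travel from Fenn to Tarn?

Compare a few routes:
Fenn - Varne - Tarn: 6+6 = 12
Fenn - Yarm - Tarn: 8+7 = 15
Fenn - Varne - Eskin - Tarn: 6+6+5 = 17
Fenn - Varne - Selby - Tarn: 6+2+8 = 16
Cheapest is Fenn - Varne - Tarn at 12 mi.

12 mi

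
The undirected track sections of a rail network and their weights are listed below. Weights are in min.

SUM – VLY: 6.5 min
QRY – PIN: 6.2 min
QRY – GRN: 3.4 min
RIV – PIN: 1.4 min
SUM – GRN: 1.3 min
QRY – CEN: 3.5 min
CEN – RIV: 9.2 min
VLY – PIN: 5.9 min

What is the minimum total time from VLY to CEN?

Settle nodes by increasing distance from VLY:
VLY: 0
PIN: 5.9  (via VLY)
SUM: 6.5  (via VLY)
RIV: 7.3  (via PIN)
GRN: 7.8  (via SUM)
QRY: 11.2  (via GRN)
CEN: 14.7  (via QRY)
Shortest route: VLY–SUM–GRN–QRY–CEN = 14.7 min.

14.7 min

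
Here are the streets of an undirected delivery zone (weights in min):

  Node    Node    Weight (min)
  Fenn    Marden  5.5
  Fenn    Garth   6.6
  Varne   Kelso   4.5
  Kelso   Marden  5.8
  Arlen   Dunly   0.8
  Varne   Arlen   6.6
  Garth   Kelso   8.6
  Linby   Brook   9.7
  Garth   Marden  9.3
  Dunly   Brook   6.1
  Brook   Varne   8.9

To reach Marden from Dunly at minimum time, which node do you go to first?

Arlen

Candidate routes:
Dunly–Arlen–Varne–Kelso–Garth–Marden: 0.8+6.6+4.5+8.6+9.3 = 29.8
Dunly–Arlen–Varne–Kelso–Marden: 0.8+6.6+4.5+5.8 = 17.7
Dunly–Brook–Varne–Kelso–Marden: 6.1+8.9+4.5+5.8 = 25.3
The minimum is 17.7 min via Dunly–Arlen–Varne–Kelso–Marden.
So from Dunly the first move is to Arlen.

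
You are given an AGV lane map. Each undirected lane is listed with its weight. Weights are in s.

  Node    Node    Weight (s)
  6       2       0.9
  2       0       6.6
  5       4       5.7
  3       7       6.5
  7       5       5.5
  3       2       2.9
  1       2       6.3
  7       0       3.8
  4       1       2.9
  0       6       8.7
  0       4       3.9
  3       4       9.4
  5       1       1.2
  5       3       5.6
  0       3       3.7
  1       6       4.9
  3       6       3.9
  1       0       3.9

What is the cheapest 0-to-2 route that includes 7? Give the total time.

Best 0 to 7: 0 → 7 costing 3.8
Shortest 7→2: 7 → 3 → 2 = 9.4
Total via 7: 3.8 + 9.4 = 13.2 s.

13.2 s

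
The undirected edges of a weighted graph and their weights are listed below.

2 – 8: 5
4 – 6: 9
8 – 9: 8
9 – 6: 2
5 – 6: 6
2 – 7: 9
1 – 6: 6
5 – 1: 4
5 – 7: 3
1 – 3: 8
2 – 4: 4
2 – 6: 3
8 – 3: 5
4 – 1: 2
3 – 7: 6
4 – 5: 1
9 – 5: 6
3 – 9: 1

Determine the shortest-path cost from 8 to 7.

Shortest distances from 8:
8: 0
2: 5  (via 8)
3: 5  (via 8)
9: 6  (via 3)
6: 8  (via 2)
4: 9  (via 2)
5: 10  (via 4)
1: 11  (via 4)
7: 11  (via 3)
Shortest route: 8–3–7 = 11.

11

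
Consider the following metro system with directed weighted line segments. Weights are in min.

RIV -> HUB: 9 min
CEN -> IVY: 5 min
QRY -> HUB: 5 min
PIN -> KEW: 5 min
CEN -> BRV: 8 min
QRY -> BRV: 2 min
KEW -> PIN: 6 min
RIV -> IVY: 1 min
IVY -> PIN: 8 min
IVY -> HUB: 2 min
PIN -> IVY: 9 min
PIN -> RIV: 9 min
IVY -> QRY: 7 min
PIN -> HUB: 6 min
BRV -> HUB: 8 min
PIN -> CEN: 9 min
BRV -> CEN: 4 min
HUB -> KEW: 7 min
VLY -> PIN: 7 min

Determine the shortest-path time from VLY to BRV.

Shortest distances from VLY:
VLY: 0
PIN: 7  (via VLY)
KEW: 12  (via PIN)
HUB: 13  (via PIN)
IVY: 16  (via PIN)
CEN: 16  (via PIN)
RIV: 16  (via PIN)
QRY: 23  (via IVY)
BRV: 24  (via CEN)
Shortest route: VLY–PIN–CEN–BRV = 24 min.

24 min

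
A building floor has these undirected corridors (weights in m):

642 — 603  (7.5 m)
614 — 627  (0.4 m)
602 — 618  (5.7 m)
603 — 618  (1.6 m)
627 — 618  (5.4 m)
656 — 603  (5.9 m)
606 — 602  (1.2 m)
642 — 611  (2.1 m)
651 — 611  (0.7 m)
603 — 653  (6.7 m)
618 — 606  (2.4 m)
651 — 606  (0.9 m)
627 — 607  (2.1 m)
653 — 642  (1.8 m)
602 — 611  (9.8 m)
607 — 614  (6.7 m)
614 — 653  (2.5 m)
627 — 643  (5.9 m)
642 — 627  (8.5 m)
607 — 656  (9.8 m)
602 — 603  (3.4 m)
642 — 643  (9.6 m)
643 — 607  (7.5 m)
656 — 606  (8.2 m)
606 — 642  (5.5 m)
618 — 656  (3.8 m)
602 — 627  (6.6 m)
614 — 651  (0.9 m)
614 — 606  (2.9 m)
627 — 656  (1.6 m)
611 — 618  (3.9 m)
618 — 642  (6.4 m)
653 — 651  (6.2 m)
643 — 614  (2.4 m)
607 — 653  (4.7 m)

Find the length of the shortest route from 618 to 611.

3.9 m

Shortest distances from 618:
618: 0
603: 1.6  (via 618)
606: 2.4  (via 618)
651: 3.3  (via 606)
602: 3.6  (via 606)
656: 3.8  (via 618)
611: 3.9  (via 618)
Shortest route: 618–611 = 3.9 m.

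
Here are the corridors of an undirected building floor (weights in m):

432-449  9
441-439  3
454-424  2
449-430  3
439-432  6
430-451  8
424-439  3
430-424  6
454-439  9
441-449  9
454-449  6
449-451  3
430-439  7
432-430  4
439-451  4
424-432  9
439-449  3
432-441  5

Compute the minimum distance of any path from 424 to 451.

7 m

Compare a few routes:
424–439–451: 3+4 = 7
424–439–449–451: 3+3+3 = 9
424–454–449–451: 2+6+3 = 11
424–430–449–451: 6+3+3 = 12
The minimum is 7 m via 424–439–451.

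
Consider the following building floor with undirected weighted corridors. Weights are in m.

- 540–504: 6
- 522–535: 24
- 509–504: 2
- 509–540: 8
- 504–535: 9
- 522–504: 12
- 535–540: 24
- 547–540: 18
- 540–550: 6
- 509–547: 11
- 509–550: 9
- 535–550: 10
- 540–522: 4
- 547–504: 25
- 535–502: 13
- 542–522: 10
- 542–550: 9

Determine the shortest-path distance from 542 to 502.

Enumerating some paths:
542 - 550 - 509 - 504 - 535 - 502: 9+9+2+9+13 = 42
542 - 550 - 535 - 502: 9+10+13 = 32
542 - 550 - 540 - 504 - 535 - 502: 9+6+6+9+13 = 43
542 - 522 - 540 - 504 - 535 - 502: 10+4+6+9+13 = 42
The minimum is 32 m via 542 - 550 - 535 - 502.

32 m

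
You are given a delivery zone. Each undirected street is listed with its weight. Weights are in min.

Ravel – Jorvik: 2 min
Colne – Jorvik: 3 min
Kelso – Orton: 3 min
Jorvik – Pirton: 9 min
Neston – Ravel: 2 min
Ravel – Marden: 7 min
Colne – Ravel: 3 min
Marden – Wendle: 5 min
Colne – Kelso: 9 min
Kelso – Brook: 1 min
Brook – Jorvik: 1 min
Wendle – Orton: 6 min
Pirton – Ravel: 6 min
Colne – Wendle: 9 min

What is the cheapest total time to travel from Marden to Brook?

Compare a few routes:
Marden - Ravel - Jorvik - Brook: 7+2+1 = 10
Marden - Ravel - Colne - Jorvik - Brook: 7+3+3+1 = 14
Cheapest is Marden - Ravel - Jorvik - Brook at 10 min.

10 min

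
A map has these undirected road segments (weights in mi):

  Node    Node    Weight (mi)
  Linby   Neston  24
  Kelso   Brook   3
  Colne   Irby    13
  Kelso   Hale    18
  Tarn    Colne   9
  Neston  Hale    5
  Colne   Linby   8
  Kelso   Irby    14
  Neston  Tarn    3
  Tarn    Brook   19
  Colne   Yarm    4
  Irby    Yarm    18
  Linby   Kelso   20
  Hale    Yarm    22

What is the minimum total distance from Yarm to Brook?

32 mi

Settle nodes by increasing distance from Yarm:
Yarm: 0
Colne: 4  (via Yarm)
Linby: 12  (via Colne)
Tarn: 13  (via Colne)
Neston: 16  (via Tarn)
Irby: 17  (via Colne)
Hale: 21  (via Neston)
Kelso: 31  (via Irby)
Brook: 32  (via Tarn)
Shortest route: Yarm → Colne → Tarn → Brook = 32 mi.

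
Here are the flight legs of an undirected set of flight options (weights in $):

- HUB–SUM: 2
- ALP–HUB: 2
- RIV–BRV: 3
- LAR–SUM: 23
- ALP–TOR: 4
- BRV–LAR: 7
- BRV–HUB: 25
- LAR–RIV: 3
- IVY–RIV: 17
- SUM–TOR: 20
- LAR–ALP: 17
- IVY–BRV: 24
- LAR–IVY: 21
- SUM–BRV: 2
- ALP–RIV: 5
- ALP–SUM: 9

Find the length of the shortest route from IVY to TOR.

Enumerating some paths:
IVY–RIV–BRV–SUM–HUB–ALP–TOR: 17+3+2+2+2+4 = 30
IVY–RIV–ALP–TOR: 17+5+4 = 26
Cheapest is IVY–RIV–ALP–TOR at $26.

$26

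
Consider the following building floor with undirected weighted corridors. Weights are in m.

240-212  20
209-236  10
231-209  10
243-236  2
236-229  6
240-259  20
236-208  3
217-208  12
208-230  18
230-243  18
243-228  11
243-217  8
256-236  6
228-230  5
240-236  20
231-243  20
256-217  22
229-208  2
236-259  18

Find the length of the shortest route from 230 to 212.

Enumerating some paths:
230–243–236–240–212: 18+2+20+20 = 60
230–208–229–236–240–212: 18+2+6+20+20 = 66
230–228–243–236–240–212: 5+11+2+20+20 = 58
230–208–236–240–212: 18+3+20+20 = 61
Cheapest is 230–228–243–236–240–212 at 58 m.

58 m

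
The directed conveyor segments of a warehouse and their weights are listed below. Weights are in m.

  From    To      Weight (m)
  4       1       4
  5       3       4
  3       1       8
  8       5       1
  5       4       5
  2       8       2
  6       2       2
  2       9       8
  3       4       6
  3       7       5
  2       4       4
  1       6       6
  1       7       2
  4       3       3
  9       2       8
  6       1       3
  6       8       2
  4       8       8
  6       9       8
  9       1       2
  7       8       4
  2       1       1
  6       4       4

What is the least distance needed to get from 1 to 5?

7 m

Candidate routes:
1–6–8–5: 6+2+1 = 9
1–7–8–5: 2+4+1 = 7
Cheapest is 1–7–8–5 at 7 m.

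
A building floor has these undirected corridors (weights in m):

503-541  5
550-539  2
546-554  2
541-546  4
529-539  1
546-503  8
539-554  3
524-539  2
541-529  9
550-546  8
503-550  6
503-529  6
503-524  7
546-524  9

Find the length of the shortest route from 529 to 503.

6 m

Enumerating some paths:
529 - 539 - 550 - 503: 1+2+6 = 9
529 - 539 - 524 - 503: 1+2+7 = 10
529 - 503: 6 = 6
The minimum is 6 m via 529 - 503.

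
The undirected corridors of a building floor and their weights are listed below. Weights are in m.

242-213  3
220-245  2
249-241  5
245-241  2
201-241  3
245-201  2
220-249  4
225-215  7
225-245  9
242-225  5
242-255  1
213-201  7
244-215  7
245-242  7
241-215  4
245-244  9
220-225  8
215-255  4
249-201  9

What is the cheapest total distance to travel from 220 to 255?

Shortest distances from 220:
220: 0
245: 2  (via 220)
241: 4  (via 245)
201: 4  (via 245)
249: 4  (via 220)
215: 8  (via 241)
225: 8  (via 220)
242: 9  (via 245)
255: 10  (via 242)
Shortest route: 220 → 245 → 242 → 255 = 10 m.

10 m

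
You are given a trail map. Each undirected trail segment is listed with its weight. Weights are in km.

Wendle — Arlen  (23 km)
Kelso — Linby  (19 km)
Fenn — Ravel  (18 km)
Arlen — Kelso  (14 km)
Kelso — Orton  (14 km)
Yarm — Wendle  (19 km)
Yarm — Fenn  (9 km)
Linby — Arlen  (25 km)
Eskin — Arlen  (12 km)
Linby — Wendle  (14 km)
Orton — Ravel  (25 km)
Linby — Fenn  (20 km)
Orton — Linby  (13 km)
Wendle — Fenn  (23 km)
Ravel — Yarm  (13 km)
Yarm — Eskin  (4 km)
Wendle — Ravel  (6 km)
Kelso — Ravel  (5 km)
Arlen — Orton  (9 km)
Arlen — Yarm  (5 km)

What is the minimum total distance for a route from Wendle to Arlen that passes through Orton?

Best Wendle to Orton: Wendle → Ravel → Kelso → Orton costing 25
Shortest Orton→Arlen: Orton → Arlen = 9
Total via Orton: 25 + 9 = 34 km.

34 km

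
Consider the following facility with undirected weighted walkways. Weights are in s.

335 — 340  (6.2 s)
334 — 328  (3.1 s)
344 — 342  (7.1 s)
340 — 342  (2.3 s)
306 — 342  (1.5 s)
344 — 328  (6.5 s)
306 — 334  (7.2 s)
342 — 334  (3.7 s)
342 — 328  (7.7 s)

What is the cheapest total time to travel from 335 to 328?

15.3 s

Enumerating some paths:
335–340–342–328: 6.2+2.3+7.7 = 16.2
335–340–342–306–334–328: 6.2+2.3+1.5+7.2+3.1 = 20.3
335–340–342–334–328: 6.2+2.3+3.7+3.1 = 15.3
The minimum is 15.3 s via 335–340–342–334–328.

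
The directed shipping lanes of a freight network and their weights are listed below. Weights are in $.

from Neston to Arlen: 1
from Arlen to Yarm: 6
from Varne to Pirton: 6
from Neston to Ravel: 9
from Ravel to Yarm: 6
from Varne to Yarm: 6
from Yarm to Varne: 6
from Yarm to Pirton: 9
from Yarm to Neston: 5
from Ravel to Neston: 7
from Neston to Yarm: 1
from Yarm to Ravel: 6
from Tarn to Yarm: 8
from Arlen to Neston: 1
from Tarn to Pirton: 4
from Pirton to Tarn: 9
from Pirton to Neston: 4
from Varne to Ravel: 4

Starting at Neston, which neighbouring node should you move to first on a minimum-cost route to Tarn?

Yarm

Compare a few routes:
Neston → Yarm → Varne → Pirton → Tarn: 1+6+6+9 = 22
Neston → Yarm → Pirton → Tarn: 1+9+9 = 19
Cheapest is Neston → Yarm → Pirton → Tarn at $19.
So from Neston the first move is to Yarm.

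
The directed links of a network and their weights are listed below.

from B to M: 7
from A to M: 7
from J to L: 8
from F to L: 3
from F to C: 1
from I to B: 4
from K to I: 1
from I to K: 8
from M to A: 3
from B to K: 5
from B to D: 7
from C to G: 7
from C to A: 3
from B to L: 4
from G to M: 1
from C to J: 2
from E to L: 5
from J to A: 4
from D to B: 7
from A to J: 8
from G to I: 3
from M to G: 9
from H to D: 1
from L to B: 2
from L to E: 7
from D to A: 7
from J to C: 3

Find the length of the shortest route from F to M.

Enumerating some paths:
F - C - G - M: 1+7+1 = 9
F - C - J - A - M: 1+2+4+7 = 14
F - L - B - M: 3+2+7 = 12
F - C - A - M: 1+3+7 = 11
Cheapest is F - C - G - M at 9.

9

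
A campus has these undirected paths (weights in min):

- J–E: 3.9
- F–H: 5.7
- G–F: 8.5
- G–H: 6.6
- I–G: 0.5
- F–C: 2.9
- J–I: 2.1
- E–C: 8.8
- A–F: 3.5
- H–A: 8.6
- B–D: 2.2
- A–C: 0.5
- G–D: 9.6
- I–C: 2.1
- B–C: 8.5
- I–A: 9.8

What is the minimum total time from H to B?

17.1 min

Running Dijkstra from H:
H: 0
F: 5.7  (via H)
G: 6.6  (via H)
I: 7.1  (via G)
A: 8.6  (via H)
C: 8.6  (via F)
J: 9.2  (via I)
E: 13.1  (via J)
D: 16.2  (via G)
B: 17.1  (via C)
Shortest route: H → F → C → B = 17.1 min.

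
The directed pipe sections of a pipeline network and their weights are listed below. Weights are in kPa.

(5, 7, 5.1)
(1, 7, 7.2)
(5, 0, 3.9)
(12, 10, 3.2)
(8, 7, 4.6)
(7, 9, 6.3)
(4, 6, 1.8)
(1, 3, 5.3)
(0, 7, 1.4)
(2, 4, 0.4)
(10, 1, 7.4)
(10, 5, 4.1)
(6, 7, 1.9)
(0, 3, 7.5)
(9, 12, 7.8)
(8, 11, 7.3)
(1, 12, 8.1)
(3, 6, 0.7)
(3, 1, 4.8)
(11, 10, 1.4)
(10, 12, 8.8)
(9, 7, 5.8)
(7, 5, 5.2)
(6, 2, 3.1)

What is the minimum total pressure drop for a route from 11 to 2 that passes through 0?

Shortest 11→0: 11 → 10 → 5 → 0 = 9.4
Shortest 0→2: 0 → 3 → 6 → 2 = 11.3
Total via 0: 9.4 + 11.3 = 20.7 kPa.

20.7 kPa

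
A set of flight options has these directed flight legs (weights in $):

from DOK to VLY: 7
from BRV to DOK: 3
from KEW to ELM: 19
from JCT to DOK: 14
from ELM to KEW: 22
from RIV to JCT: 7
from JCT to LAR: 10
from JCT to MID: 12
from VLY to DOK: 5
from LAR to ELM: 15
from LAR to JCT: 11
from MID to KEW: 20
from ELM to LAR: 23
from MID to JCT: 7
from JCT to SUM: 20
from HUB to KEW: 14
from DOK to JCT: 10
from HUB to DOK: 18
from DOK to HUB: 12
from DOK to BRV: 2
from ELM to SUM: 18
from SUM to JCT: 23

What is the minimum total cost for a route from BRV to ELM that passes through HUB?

$48

Shortest BRV→HUB: BRV–DOK–HUB = 15
Shortest HUB→ELM: HUB–KEW–ELM = 33
Total via HUB: 15 + 33 = $48.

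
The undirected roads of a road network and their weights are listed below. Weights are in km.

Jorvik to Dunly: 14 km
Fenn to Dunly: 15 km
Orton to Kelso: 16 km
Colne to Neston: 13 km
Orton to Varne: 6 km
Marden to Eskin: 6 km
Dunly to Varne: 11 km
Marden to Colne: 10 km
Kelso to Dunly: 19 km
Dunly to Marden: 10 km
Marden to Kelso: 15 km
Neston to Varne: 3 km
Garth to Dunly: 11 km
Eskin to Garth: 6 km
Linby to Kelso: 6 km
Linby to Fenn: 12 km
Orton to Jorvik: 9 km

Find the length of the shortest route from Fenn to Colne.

35 km

Compare a few routes:
Fenn → Linby → Kelso → Marden → Colne: 12+6+15+10 = 43
Fenn → Dunly → Marden → Colne: 15+10+10 = 35
Fenn → Dunly → Varne → Neston → Colne: 15+11+3+13 = 42
The minimum is 35 km via Fenn → Dunly → Marden → Colne.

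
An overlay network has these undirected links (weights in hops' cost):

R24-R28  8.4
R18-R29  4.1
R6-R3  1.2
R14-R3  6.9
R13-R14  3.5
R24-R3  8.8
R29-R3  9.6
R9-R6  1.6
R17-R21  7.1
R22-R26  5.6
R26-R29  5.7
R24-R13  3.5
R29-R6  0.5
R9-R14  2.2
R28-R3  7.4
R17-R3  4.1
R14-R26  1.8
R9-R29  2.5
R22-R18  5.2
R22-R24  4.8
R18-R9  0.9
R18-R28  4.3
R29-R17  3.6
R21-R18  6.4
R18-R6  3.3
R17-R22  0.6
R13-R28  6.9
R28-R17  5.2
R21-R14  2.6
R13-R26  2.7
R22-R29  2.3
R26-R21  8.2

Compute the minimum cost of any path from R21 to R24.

Compare a few routes:
R21 - R14 - R13 - R24: 2.6+3.5+3.5 = 9.6
R21 - R14 - R9 - R6 - R29 - R22 - R24: 2.6+2.2+1.6+0.5+2.3+4.8 = 14
R21 - R14 - R26 - R13 - R24: 2.6+1.8+2.7+3.5 = 10.6
R21 - R17 - R22 - R24: 7.1+0.6+4.8 = 12.5
Cheapest is R21 - R14 - R13 - R24 at 9.6 hops' cost.

9.6 hops' cost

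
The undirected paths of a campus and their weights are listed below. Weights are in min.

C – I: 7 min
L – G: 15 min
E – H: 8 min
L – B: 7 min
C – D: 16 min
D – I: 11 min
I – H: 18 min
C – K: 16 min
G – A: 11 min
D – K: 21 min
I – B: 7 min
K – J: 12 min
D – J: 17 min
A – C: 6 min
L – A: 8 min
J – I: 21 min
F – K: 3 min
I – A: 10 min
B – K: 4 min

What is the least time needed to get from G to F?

Shortest distances from G:
G: 0
A: 11  (via G)
L: 15  (via G)
C: 17  (via A)
I: 21  (via A)
B: 22  (via L)
K: 26  (via B)
F: 29  (via K)
Shortest route: G–L–B–K–F = 29 min.

29 min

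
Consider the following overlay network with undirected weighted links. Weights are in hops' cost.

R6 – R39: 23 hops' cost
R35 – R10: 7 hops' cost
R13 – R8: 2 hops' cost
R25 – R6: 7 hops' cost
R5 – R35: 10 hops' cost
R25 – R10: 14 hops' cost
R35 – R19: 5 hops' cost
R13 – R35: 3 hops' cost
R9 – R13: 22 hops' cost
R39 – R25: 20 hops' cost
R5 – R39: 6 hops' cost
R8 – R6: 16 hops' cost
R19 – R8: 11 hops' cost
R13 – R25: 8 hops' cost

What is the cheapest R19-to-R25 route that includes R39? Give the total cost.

Shortest R19→R39: R19–R35–R5–R39 = 21
Shortest R39→R25: R39–R25 = 20
Total via R39: 21 + 20 = 41 hops' cost.

41 hops' cost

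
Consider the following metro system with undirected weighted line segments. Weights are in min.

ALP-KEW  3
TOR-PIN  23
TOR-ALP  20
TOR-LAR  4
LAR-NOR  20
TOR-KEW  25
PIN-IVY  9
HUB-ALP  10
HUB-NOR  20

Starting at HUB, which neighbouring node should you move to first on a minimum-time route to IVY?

ALP

Compare a few routes:
HUB → ALP → KEW → TOR → PIN → IVY: 10+3+25+23+9 = 70
HUB → ALP → TOR → PIN → IVY: 10+20+23+9 = 62
The minimum is 62 min via HUB → ALP → TOR → PIN → IVY.
So from HUB the first move is to ALP.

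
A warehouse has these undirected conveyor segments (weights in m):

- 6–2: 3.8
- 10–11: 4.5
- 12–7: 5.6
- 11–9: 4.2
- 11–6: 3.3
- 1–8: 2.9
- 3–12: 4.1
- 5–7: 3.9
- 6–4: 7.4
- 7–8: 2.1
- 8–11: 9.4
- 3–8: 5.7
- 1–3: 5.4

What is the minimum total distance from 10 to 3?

Settle nodes by increasing distance from 10:
10: 0
11: 4.5  (via 10)
6: 7.8  (via 11)
9: 8.7  (via 11)
2: 11.6  (via 6)
8: 13.9  (via 11)
4: 15.2  (via 6)
7: 16  (via 8)
1: 16.8  (via 8)
3: 19.6  (via 8)
Shortest route: 10 → 11 → 8 → 3 = 19.6 m.

19.6 m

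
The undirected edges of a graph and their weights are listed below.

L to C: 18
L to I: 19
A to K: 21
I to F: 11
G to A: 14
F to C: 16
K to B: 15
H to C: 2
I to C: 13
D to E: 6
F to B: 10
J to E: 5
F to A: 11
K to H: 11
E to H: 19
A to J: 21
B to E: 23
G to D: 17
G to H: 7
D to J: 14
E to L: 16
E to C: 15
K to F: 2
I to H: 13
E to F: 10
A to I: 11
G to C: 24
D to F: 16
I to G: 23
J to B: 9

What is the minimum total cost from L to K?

28

Enumerating some paths:
L → I → F → K: 19+11+2 = 32
L → C → H → K: 18+2+11 = 31
L → E → F → K: 16+10+2 = 28
Cheapest is L → E → F → K at 28.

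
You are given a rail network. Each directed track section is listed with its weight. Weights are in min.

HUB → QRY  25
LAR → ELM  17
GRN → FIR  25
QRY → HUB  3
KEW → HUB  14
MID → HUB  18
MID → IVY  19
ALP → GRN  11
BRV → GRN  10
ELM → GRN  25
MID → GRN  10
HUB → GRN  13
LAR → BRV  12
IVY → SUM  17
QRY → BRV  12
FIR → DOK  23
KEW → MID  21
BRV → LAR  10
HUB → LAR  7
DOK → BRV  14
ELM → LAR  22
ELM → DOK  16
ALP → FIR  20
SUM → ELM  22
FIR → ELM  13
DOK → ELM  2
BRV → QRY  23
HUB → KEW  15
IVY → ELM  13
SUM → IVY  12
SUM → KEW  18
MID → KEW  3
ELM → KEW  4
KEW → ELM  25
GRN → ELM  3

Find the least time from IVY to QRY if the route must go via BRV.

66 min

Best IVY to BRV: IVY–ELM–DOK–BRV costing 43
Best BRV to QRY: BRV–QRY costing 23
Total via BRV: 43 + 23 = 66 min.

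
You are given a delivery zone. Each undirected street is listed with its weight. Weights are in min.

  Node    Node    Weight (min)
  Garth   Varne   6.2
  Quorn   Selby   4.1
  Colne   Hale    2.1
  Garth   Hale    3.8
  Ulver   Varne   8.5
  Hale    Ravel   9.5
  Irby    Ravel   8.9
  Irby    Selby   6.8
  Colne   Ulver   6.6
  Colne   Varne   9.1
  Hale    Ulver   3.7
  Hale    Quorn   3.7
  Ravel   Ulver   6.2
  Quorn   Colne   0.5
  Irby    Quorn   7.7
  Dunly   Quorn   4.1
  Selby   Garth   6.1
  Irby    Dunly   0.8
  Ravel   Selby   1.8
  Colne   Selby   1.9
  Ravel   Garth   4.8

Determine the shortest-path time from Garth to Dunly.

Candidate routes:
Garth → Hale → Quorn → Dunly: 3.8+3.7+4.1 = 11.6
Garth → Hale → Colne → Quorn → Dunly: 3.8+2.1+0.5+4.1 = 10.5
Garth → Selby → Colne → Quorn → Dunly: 6.1+1.9+0.5+4.1 = 12.6
The minimum is 10.5 min via Garth → Hale → Colne → Quorn → Dunly.

10.5 min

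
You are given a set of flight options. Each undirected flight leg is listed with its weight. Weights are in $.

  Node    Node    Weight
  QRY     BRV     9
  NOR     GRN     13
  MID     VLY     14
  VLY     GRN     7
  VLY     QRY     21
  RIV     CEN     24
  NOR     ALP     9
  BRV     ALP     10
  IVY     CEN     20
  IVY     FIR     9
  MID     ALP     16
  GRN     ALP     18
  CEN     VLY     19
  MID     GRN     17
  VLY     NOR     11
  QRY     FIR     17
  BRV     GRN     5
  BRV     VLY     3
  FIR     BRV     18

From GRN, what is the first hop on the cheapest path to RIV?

Candidate routes:
GRN - VLY - CEN - RIV: 7+19+24 = 50
GRN - ALP - BRV - VLY - CEN - RIV: 18+10+3+19+24 = 74
GRN - NOR - VLY - CEN - RIV: 13+11+19+24 = 67
GRN - BRV - VLY - CEN - RIV: 5+3+19+24 = 51
The minimum is $50 via GRN - VLY - CEN - RIV.
So from GRN the first move is to VLY.

VLY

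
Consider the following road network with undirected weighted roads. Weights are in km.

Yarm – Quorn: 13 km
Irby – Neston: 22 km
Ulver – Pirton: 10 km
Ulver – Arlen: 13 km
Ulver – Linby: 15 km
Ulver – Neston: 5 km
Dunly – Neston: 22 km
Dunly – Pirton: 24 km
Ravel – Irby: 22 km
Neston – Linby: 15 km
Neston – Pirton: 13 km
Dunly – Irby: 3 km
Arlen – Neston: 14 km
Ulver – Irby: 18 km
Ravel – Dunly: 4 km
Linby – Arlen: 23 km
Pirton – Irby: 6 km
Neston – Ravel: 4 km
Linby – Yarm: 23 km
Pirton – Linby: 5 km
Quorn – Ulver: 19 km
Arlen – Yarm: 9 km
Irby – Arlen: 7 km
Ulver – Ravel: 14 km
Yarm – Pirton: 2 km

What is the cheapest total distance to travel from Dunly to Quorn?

Running Dijkstra from Dunly:
Dunly: 0
Irby: 3  (via Dunly)
Ravel: 4  (via Dunly)
Neston: 8  (via Ravel)
Pirton: 9  (via Irby)
Arlen: 10  (via Irby)
Yarm: 11  (via Pirton)
Ulver: 13  (via Neston)
Linby: 14  (via Pirton)
Quorn: 24  (via Yarm)
Shortest route: Dunly–Irby–Pirton–Yarm–Quorn = 24 km.

24 km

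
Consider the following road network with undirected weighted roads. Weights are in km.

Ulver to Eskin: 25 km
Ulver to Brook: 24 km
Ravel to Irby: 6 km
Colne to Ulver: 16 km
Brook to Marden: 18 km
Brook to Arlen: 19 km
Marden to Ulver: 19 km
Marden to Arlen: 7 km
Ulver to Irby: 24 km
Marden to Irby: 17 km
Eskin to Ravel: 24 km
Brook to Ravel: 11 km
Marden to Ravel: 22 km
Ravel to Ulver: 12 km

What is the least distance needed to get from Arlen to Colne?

42 km

Shortest distances from Arlen:
Arlen: 0
Marden: 7  (via Arlen)
Brook: 19  (via Arlen)
Irby: 24  (via Marden)
Ulver: 26  (via Marden)
Ravel: 29  (via Marden)
Colne: 42  (via Ulver)
Shortest route: Arlen → Marden → Ulver → Colne = 42 km.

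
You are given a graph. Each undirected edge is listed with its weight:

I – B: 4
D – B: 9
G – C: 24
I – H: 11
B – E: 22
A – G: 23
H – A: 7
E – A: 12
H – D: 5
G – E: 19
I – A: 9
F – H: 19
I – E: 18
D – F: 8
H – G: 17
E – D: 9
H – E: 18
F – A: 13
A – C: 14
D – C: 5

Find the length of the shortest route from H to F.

Compare a few routes:
H–I–B–D–F: 11+4+9+8 = 32
H–D–F: 5+8 = 13
H–A–F: 7+13 = 20
H–F: 19 = 19
Cheapest is H–D–F at 13.

13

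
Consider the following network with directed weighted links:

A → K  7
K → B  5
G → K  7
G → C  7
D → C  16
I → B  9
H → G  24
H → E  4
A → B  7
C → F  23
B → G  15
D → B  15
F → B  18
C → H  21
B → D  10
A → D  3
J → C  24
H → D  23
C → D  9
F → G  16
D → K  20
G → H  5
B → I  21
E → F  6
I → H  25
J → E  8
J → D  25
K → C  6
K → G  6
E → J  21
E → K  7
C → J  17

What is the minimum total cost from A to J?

30

Shortest distances from A:
A: 0
D: 3  (via A)
B: 7  (via A)
K: 7  (via A)
C: 13  (via K)
G: 13  (via K)
H: 18  (via G)
E: 22  (via H)
F: 28  (via E)
I: 28  (via B)
J: 30  (via C)
Shortest route: A → K → C → J = 30.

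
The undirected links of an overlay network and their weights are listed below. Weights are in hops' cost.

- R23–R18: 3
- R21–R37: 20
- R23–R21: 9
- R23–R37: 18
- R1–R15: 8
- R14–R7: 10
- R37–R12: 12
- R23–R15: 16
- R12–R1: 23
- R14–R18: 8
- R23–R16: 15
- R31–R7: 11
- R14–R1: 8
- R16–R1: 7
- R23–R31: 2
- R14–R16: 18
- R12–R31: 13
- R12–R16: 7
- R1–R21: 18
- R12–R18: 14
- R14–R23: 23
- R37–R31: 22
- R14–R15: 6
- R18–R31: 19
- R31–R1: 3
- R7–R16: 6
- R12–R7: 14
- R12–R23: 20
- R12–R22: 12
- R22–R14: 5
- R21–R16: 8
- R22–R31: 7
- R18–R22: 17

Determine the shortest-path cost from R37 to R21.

20 hops' cost

Enumerating some paths:
R37–R31–R23–R21: 22+2+9 = 33
R37–R23–R21: 18+9 = 27
R37–R12–R16–R21: 12+7+8 = 27
R37–R21: 20 = 20
The minimum is 20 hops' cost via R37–R21.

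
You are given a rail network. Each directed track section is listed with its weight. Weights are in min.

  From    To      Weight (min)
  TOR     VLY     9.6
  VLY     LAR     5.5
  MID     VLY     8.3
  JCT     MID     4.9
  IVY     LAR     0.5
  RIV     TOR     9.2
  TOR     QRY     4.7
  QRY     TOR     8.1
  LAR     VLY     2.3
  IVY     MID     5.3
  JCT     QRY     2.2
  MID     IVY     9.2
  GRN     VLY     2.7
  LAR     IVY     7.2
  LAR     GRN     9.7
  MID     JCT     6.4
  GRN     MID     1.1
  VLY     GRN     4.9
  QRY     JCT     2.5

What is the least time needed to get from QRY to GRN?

20.6 min

Settle nodes by increasing distance from QRY:
QRY: 0
JCT: 2.5  (via QRY)
MID: 7.4  (via JCT)
TOR: 8.1  (via QRY)
VLY: 15.7  (via MID)
IVY: 16.6  (via MID)
LAR: 17.1  (via IVY)
GRN: 20.6  (via VLY)
Shortest route: QRY–JCT–MID–VLY–GRN = 20.6 min.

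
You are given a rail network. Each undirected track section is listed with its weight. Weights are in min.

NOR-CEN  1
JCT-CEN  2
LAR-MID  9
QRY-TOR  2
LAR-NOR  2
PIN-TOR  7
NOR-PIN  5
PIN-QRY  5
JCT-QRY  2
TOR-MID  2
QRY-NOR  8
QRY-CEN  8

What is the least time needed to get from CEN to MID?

8 min

Settle nodes by increasing distance from CEN:
CEN: 0
NOR: 1  (via CEN)
JCT: 2  (via CEN)
LAR: 3  (via NOR)
QRY: 4  (via JCT)
TOR: 6  (via QRY)
PIN: 6  (via NOR)
MID: 8  (via TOR)
Shortest route: CEN → JCT → QRY → TOR → MID = 8 min.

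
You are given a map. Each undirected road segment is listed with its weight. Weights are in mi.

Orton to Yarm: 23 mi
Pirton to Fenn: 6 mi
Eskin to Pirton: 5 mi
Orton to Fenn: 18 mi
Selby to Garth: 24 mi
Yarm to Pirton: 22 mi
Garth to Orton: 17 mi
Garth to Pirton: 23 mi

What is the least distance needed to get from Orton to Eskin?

Compare a few routes:
Orton–Garth–Pirton–Eskin: 17+23+5 = 45
Orton–Fenn–Pirton–Eskin: 18+6+5 = 29
Cheapest is Orton–Fenn–Pirton–Eskin at 29 mi.

29 mi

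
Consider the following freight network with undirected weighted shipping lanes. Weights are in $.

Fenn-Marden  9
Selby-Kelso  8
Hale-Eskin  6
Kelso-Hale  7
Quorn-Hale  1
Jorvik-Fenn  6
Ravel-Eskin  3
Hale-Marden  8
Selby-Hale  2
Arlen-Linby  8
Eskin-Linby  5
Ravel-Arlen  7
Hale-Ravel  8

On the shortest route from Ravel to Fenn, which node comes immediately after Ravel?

Compare a few routes:
Ravel - Eskin - Hale - Marden - Fenn: 3+6+8+9 = 26
Ravel - Hale - Marden - Fenn: 8+8+9 = 25
The minimum is $25 via Ravel - Hale - Marden - Fenn.
So from Ravel the first move is to Hale.

Hale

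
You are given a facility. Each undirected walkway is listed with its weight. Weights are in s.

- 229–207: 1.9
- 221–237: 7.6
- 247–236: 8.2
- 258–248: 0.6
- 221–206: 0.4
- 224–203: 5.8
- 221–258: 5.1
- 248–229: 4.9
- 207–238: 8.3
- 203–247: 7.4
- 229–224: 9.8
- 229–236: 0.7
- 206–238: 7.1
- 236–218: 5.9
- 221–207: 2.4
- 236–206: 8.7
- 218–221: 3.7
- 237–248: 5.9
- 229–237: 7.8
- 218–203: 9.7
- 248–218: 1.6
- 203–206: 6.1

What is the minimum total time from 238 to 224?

19 s

Enumerating some paths:
238–207–221–206–203–224: 8.3+2.4+0.4+6.1+5.8 = 23
238–206–203–224: 7.1+6.1+5.8 = 19
238–207–229–224: 8.3+1.9+9.8 = 20
238–206–221–207–229–224: 7.1+0.4+2.4+1.9+9.8 = 21.6
Cheapest is 238–206–203–224 at 19 s.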